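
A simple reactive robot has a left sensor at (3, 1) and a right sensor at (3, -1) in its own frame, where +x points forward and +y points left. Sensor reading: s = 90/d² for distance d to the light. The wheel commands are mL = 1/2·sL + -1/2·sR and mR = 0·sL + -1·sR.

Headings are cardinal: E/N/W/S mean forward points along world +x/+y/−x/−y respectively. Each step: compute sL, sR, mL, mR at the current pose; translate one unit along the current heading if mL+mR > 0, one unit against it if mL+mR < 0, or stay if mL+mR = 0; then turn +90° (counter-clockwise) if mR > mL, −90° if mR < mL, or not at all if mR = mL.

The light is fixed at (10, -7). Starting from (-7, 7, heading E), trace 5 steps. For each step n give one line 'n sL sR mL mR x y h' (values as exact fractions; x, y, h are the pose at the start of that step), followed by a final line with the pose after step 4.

n=0: pose=(-7,7,E); sL=90/421, sR=18/73; mL=-504/30733, mR=-18/73; mL+mR=-8082/30733 → advance -1; mR−mL=-7074/30733 → turn -1·90°
n=1: pose=(-8,7,S); sL=9/41, sR=45/241; mL=162/9881, mR=-45/241; mL+mR=-1683/9881 → advance -1; mR−mL=-2007/9881 → turn -1·90°
n=2: pose=(-8,8,W); sL=90/637, sR=90/697; mL=2700/443989, mR=-90/697; mL+mR=-54630/443989 → advance -1; mR−mL=-60030/443989 → turn -1·90°
n=3: pose=(-7,8,N); sL=5/36, sR=9/58; mL=-17/2088, mR=-9/58; mL+mR=-341/2088 → advance -1; mR−mL=-307/2088 → turn -1·90°
n=4: pose=(-7,7,E); sL=90/421, sR=18/73; mL=-504/30733, mR=-18/73; mL+mR=-8082/30733 → advance -1; mR−mL=-7074/30733 → turn -1·90°

0 90/421 18/73 -504/30733 -18/73 -7 7 E
1 9/41 45/241 162/9881 -45/241 -8 7 S
2 90/637 90/697 2700/443989 -90/697 -8 8 W
3 5/36 9/58 -17/2088 -9/58 -7 8 N
4 90/421 18/73 -504/30733 -18/73 -7 7 E
final -8 7 S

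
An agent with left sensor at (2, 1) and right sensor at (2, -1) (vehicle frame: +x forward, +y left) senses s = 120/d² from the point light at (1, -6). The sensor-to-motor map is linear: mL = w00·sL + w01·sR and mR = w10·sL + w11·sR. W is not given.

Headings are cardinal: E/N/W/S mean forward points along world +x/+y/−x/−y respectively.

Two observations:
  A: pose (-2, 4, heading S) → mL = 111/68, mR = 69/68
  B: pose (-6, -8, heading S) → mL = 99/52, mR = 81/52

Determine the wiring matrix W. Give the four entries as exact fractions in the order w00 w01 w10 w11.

1/2 1/2 1 -1/2

obs A: pose=(-2,4,S) → sL=30/17, sR=3/2, mL=111/68, mR=69/68
obs B: pose=(-6,-8,S) → sL=30/13, sR=3/2, mL=99/52, mR=81/52
sensor matrix S = [[30/17, 3/2], [30/13, 3/2]]; det S = -180/221
solve [mL_A; mL_B] = S·[w00; w01] and [mR_A; mR_B] = S·[w10; w11]:
  w00 = 1/2, w01 = 1/2, w10 = 1, w11 = -1/2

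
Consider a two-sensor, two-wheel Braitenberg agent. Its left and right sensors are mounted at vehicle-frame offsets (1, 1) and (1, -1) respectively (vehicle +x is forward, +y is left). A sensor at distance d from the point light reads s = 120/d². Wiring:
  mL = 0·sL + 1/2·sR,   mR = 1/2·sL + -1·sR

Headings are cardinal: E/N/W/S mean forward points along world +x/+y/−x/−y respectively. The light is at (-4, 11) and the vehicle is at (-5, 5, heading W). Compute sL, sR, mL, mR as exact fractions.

left sensor world pos  = (-6, 4); dL² = 53
right sensor world pos = (-6, 6); dR² = 29
sL = 120/53 = 120/53
sR = 120/29 = 120/29
mL = 0·sL + 1/2·sR = 60/29
mR = 1/2·sL + -1·sR = -4620/1537

120/53 120/29 60/29 -4620/1537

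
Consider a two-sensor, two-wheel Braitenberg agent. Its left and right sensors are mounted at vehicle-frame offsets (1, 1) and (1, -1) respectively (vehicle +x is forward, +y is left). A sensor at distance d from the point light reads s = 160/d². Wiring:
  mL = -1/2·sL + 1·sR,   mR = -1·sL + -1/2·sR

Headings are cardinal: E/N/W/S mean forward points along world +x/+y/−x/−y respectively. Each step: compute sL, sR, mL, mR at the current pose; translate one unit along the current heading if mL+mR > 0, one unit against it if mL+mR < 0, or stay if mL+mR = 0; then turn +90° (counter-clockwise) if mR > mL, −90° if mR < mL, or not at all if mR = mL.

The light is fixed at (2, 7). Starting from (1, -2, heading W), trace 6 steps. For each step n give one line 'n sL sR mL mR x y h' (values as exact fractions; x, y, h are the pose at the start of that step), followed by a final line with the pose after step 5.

0 20/13 40/17 350/221 -600/221 1 -2 W
1 32/13 32/13 16/13 -48/13 2 -2 N
2 80/41 80/61 840/2501 -6520/2501 2 -3 E
3 160/121 32/25 1872/3025 -5936/3025 1 -3 S
4 20/13 40/17 350/221 -600/221 1 -2 W
5 32/13 32/13 16/13 -48/13 2 -2 N
final 2 -3 E

n=0: pose=(1,-2,W); sL=20/13, sR=40/17; mL=350/221, mR=-600/221; mL+mR=-250/221 → advance -1; mR−mL=-950/221 → turn -1·90°
n=1: pose=(2,-2,N); sL=32/13, sR=32/13; mL=16/13, mR=-48/13; mL+mR=-32/13 → advance -1; mR−mL=-64/13 → turn -1·90°
n=2: pose=(2,-3,E); sL=80/41, sR=80/61; mL=840/2501, mR=-6520/2501; mL+mR=-5680/2501 → advance -1; mR−mL=-7360/2501 → turn -1·90°
n=3: pose=(1,-3,S); sL=160/121, sR=32/25; mL=1872/3025, mR=-5936/3025; mL+mR=-4064/3025 → advance -1; mR−mL=-7808/3025 → turn -1·90°
n=4: pose=(1,-2,W); sL=20/13, sR=40/17; mL=350/221, mR=-600/221; mL+mR=-250/221 → advance -1; mR−mL=-950/221 → turn -1·90°
n=5: pose=(2,-2,N); sL=32/13, sR=32/13; mL=16/13, mR=-48/13; mL+mR=-32/13 → advance -1; mR−mL=-64/13 → turn -1·90°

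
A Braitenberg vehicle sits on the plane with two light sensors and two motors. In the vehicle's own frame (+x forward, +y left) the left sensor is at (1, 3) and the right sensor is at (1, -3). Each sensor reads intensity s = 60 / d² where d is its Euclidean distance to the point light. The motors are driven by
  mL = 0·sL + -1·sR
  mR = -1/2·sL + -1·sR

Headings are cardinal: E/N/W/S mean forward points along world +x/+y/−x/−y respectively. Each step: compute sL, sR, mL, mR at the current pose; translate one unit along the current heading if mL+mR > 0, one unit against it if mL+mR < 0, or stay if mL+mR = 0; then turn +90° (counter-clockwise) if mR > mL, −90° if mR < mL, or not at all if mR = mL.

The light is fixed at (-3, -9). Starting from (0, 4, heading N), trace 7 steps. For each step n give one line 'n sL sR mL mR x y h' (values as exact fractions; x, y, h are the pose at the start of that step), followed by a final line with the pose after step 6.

n=0: pose=(0,4,N); sL=15/49, sR=15/58; mL=-15/58, mR=-585/1421; mL+mR=-1905/2842 → advance -1; mR−mL=-15/98 → turn -1·90°
n=1: pose=(0,3,E); sL=60/241, sR=60/97; mL=-60/97, mR=-17370/23377; mL+mR=-31830/23377 → advance -1; mR−mL=-30/241 → turn -1·90°
n=2: pose=(-1,3,S); sL=30/73, sR=30/61; mL=-30/61, mR=-3105/4453; mL+mR=-5295/4453 → advance -1; mR−mL=-15/73 → turn -1·90°
n=3: pose=(-1,4,W); sL=60/101, sR=60/257; mL=-60/257, mR=-13770/25957; mL+mR=-19830/25957 → advance -1; mR−mL=-30/101 → turn -1·90°
n=4: pose=(0,4,N); sL=15/49, sR=15/58; mL=-15/58, mR=-585/1421; mL+mR=-1905/2842 → advance -1; mR−mL=-15/98 → turn -1·90°
n=5: pose=(0,3,E); sL=60/241, sR=60/97; mL=-60/97, mR=-17370/23377; mL+mR=-31830/23377 → advance -1; mR−mL=-30/241 → turn -1·90°
n=6: pose=(-1,3,S); sL=30/73, sR=30/61; mL=-30/61, mR=-3105/4453; mL+mR=-5295/4453 → advance -1; mR−mL=-15/73 → turn -1·90°

0 15/49 15/58 -15/58 -585/1421 0 4 N
1 60/241 60/97 -60/97 -17370/23377 0 3 E
2 30/73 30/61 -30/61 -3105/4453 -1 3 S
3 60/101 60/257 -60/257 -13770/25957 -1 4 W
4 15/49 15/58 -15/58 -585/1421 0 4 N
5 60/241 60/97 -60/97 -17370/23377 0 3 E
6 30/73 30/61 -30/61 -3105/4453 -1 3 S
final -1 4 W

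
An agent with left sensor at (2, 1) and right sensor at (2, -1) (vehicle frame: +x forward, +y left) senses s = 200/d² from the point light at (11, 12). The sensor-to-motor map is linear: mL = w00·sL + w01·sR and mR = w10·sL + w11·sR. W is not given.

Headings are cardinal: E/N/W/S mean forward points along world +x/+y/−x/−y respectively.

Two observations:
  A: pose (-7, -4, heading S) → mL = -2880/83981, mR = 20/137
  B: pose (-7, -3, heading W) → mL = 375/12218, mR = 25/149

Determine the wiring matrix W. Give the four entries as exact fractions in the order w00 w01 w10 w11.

-1 1 0 1/2

obs A: pose=(-7,-4,S) → sL=200/613, sR=40/137, mL=-2880/83981, mR=20/137
obs B: pose=(-7,-3,W) → sL=25/82, sR=50/149, mL=375/12218, mR=25/149
sensor matrix S = [[200/613, 40/137], [25/82, 50/149]]; det S = 10501500/513039929
solve [mL_A; mL_B] = S·[w00; w01] and [mR_A; mR_B] = S·[w10; w11]:
  w00 = -1, w01 = 1, w10 = 0, w11 = 1/2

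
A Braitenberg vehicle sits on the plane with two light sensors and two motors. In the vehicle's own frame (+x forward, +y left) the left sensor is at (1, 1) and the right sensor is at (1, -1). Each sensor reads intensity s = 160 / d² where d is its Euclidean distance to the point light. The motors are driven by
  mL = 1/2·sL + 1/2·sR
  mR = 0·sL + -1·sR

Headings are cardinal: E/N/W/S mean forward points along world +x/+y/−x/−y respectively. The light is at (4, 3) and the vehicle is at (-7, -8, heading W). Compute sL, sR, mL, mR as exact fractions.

left sensor world pos  = (-8, -9); dL² = 288
right sensor world pos = (-8, -7); dR² = 244
sL = 160/288 = 5/9
sR = 160/244 = 40/61
mL = 1/2·sL + 1/2·sR = 665/1098
mR = 0·sL + -1·sR = -40/61

5/9 40/61 665/1098 -40/61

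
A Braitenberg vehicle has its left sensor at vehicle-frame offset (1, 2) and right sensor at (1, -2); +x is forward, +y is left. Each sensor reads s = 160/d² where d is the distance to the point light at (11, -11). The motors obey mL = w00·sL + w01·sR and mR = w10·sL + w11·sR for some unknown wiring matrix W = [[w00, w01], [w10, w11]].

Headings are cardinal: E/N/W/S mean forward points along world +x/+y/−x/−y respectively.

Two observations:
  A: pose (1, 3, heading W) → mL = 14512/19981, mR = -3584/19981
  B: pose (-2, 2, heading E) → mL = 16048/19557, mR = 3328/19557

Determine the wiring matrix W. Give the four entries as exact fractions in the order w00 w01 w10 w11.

1/2 1 -1 1

obs A: pose=(1,3,W) → sL=32/53, sR=160/377, mL=14512/19981, mR=-3584/19981
obs B: pose=(-2,2,E) → sL=160/369, sR=32/53, mL=16048/19557, mR=3328/19557
sensor matrix S = [[32/53, 160/377], [160/369, 32/53]]; det S = 70541312/390768417
solve [mL_A; mL_B] = S·[w00; w01] and [mR_A; mR_B] = S·[w10; w11]:
  w00 = 1/2, w01 = 1, w10 = -1, w11 = 1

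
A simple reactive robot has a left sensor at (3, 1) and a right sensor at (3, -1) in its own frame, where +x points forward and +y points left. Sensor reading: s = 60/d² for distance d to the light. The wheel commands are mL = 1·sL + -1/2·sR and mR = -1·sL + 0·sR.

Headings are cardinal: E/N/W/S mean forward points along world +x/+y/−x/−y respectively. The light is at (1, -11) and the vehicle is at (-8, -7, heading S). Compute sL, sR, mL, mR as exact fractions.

left sensor world pos  = (-7, -10); dL² = 65
right sensor world pos = (-9, -10); dR² = 101
sL = 60/65 = 12/13
sR = 60/101 = 60/101
mL = 1·sL + -1/2·sR = 822/1313
mR = -1·sL + 0·sR = -12/13

12/13 60/101 822/1313 -12/13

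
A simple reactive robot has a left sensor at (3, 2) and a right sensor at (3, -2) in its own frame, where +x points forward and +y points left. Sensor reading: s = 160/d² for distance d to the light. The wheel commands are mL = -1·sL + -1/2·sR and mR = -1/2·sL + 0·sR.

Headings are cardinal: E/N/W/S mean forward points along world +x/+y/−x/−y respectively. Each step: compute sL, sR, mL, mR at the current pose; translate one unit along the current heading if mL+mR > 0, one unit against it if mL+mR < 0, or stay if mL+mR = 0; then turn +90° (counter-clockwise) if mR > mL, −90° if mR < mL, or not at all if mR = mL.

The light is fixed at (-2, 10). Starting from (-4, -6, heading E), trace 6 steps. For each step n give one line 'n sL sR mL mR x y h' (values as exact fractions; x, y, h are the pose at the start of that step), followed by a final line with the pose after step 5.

n=0: pose=(-4,-6,E); sL=160/197, sR=32/65; mL=-13552/12805, mR=-80/197; mL+mR=-18752/12805 → advance -1; mR−mL=8352/12805 → turn +1·90°
n=1: pose=(-5,-6,N); sL=80/97, sR=16/17; mL=-2136/1649, mR=-40/97; mL+mR=-2816/1649 → advance -1; mR−mL=1456/1649 → turn +1·90°
n=2: pose=(-5,-7,W); sL=160/397, sR=160/261; mL=-73520/103617, mR=-80/397; mL+mR=-94400/103617 → advance -1; mR−mL=52640/103617 → turn +1·90°
n=3: pose=(-4,-7,S); sL=2/5, sR=5/13; mL=-77/130, mR=-1/5; mL+mR=-103/130 → advance -1; mR−mL=51/130 → turn +1·90°
n=4: pose=(-4,-6,E); sL=160/197, sR=32/65; mL=-13552/12805, mR=-80/197; mL+mR=-18752/12805 → advance -1; mR−mL=8352/12805 → turn +1·90°
n=5: pose=(-5,-6,N); sL=80/97, sR=16/17; mL=-2136/1649, mR=-40/97; mL+mR=-2816/1649 → advance -1; mR−mL=1456/1649 → turn +1·90°

0 160/197 32/65 -13552/12805 -80/197 -4 -6 E
1 80/97 16/17 -2136/1649 -40/97 -5 -6 N
2 160/397 160/261 -73520/103617 -80/397 -5 -7 W
3 2/5 5/13 -77/130 -1/5 -4 -7 S
4 160/197 32/65 -13552/12805 -80/197 -4 -6 E
5 80/97 16/17 -2136/1649 -40/97 -5 -6 N
final -5 -7 W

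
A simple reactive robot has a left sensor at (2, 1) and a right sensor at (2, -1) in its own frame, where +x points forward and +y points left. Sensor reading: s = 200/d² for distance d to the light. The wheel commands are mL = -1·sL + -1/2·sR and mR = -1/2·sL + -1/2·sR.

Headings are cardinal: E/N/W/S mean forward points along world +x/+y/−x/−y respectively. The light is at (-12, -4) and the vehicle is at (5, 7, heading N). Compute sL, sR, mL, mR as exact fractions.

left sensor world pos  = (4, 9); dL² = 425
right sensor world pos = (6, 9); dR² = 493
sL = 200/425 = 8/17
sR = 200/493 = 200/493
mL = -1·sL + -1/2·sR = -332/493
mR = -1/2·sL + -1/2·sR = -216/493

8/17 200/493 -332/493 -216/493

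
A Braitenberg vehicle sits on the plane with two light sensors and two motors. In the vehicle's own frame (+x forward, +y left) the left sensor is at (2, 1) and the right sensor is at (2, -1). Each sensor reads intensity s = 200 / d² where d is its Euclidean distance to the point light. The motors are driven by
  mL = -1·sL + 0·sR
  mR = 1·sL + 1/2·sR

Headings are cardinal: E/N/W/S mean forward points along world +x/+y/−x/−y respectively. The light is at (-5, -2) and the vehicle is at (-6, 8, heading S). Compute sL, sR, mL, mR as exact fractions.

25/8 50/17 -25/8 625/136

left sensor world pos  = (-5, 6); dL² = 64
right sensor world pos = (-7, 6); dR² = 68
sL = 200/64 = 25/8
sR = 200/68 = 50/17
mL = -1·sL + 0·sR = -25/8
mR = 1·sL + 1/2·sR = 625/136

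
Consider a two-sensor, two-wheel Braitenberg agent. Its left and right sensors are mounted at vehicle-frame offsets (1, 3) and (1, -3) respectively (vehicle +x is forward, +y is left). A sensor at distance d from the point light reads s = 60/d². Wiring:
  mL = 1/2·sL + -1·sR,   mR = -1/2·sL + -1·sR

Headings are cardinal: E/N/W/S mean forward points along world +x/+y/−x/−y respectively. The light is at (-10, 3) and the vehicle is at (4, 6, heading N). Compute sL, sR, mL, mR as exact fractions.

left sensor world pos  = (1, 7); dL² = 137
right sensor world pos = (7, 7); dR² = 305
sL = 60/137 = 60/137
sR = 60/305 = 12/61
mL = 1/2·sL + -1·sR = 186/8357
mR = -1/2·sL + -1·sR = -3474/8357

60/137 12/61 186/8357 -3474/8357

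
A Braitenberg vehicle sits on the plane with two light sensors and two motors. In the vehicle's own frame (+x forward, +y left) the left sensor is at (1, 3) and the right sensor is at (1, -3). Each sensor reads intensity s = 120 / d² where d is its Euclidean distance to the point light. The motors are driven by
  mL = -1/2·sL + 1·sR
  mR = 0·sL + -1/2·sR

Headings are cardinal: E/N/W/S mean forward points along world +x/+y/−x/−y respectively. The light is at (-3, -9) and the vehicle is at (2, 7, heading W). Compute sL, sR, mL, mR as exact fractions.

left sensor world pos  = (1, 4); dL² = 185
right sensor world pos = (1, 10); dR² = 377
sL = 120/185 = 24/37
sR = 120/377 = 120/377
mL = -1/2·sL + 1·sR = -84/13949
mR = 0·sL + -1/2·sR = -60/377

24/37 120/377 -84/13949 -60/377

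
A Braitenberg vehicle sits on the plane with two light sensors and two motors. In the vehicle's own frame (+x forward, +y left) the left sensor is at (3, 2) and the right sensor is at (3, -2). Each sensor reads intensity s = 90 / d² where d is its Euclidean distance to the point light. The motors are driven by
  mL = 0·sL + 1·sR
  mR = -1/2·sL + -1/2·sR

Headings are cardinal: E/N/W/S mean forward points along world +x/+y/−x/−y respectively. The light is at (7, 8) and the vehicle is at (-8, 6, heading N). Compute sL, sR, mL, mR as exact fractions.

left sensor world pos  = (-10, 9); dL² = 290
right sensor world pos = (-6, 9); dR² = 170
sL = 90/290 = 9/29
sR = 90/170 = 9/17
mL = 0·sL + 1·sR = 9/17
mR = -1/2·sL + -1/2·sR = -207/493

9/29 9/17 9/17 -207/493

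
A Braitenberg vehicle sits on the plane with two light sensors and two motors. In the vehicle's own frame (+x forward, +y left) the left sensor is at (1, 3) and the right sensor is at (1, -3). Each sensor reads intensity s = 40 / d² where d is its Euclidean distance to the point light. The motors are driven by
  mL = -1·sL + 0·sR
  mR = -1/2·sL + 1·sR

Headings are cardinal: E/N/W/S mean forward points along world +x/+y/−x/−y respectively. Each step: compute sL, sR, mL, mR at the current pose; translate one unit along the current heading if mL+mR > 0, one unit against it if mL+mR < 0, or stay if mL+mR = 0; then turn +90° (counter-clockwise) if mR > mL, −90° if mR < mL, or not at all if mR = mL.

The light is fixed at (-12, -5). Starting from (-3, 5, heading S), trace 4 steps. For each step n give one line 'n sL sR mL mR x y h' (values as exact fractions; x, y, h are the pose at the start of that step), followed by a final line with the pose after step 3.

n=0: pose=(-3,5,S); sL=8/45, sR=40/117; mL=-8/45, mR=148/585; mL+mR=44/585 → advance +1; mR−mL=28/65 → turn +1·90°
n=1: pose=(-3,4,E); sL=10/61, sR=5/17; mL=-10/61, mR=220/1037; mL+mR=50/1037 → advance +1; mR−mL=390/1037 → turn +1·90°
n=2: pose=(-2,4,N); sL=40/149, sR=40/269; mL=-40/149, mR=580/40081; mL+mR=-10180/40081 → advance -1; mR−mL=11340/40081 → turn +1·90°
n=3: pose=(-2,3,W); sL=20/53, sR=20/101; mL=-20/53, mR=50/5353; mL+mR=-1970/5353 → advance -1; mR−mL=2070/5353 → turn +1·90°

0 8/45 40/117 -8/45 148/585 -3 5 S
1 10/61 5/17 -10/61 220/1037 -3 4 E
2 40/149 40/269 -40/149 580/40081 -2 4 N
3 20/53 20/101 -20/53 50/5353 -2 3 W
final -1 3 S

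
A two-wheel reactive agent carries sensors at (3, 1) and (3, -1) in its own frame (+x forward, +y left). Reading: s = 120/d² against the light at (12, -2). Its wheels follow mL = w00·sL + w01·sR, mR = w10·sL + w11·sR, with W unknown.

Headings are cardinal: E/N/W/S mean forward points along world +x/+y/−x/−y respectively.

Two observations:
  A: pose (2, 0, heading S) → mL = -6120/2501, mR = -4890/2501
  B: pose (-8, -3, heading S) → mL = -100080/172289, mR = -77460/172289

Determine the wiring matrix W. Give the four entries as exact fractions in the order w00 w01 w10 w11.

-1 -1 -1 -1/2

obs A: pose=(2,0,S) → sL=60/41, sR=60/61, mL=-6120/2501, mR=-4890/2501
obs B: pose=(-8,-3,S) → sL=120/377, sR=120/457, mL=-100080/172289, mR=-77460/172289
sensor matrix S = [[60/41, 60/61], [120/377, 120/457]]; det S = 30672000/430894789
solve [mL_A; mL_B] = S·[w00; w01] and [mR_A; mR_B] = S·[w10; w11]:
  w00 = -1, w01 = -1, w10 = -1, w11 = -1/2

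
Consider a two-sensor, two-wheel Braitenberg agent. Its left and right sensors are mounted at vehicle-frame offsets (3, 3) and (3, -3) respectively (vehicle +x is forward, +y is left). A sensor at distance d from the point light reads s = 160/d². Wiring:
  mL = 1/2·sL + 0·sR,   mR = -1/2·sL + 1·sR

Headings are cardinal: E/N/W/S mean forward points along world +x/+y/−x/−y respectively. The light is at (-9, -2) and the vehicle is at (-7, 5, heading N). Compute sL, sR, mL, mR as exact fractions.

160/101 32/25 80/101 1232/2525

left sensor world pos  = (-10, 8); dL² = 101
right sensor world pos = (-4, 8); dR² = 125
sL = 160/101 = 160/101
sR = 160/125 = 32/25
mL = 1/2·sL + 0·sR = 80/101
mR = -1/2·sL + 1·sR = 1232/2525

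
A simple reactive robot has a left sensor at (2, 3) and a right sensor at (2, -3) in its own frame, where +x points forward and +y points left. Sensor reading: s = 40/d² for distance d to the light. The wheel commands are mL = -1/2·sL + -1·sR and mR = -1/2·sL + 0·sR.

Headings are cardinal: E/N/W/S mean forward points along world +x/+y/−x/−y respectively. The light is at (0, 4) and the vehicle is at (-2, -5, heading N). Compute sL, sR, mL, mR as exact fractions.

20/37 4/5 -198/185 -10/37

left sensor world pos  = (-5, -3); dL² = 74
right sensor world pos = (1, -3); dR² = 50
sL = 40/74 = 20/37
sR = 40/50 = 4/5
mL = -1/2·sL + -1·sR = -198/185
mR = -1/2·sL + 0·sR = -10/37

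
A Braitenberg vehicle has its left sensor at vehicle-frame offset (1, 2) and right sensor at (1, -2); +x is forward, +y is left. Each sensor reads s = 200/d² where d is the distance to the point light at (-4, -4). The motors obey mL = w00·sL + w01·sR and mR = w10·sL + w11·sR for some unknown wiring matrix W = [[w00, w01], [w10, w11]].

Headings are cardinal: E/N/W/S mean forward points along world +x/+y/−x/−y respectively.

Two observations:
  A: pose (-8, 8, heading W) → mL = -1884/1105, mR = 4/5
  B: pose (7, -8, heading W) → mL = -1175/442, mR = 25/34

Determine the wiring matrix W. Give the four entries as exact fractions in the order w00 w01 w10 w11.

-1/2 -1 1/2 0

obs A: pose=(-8,8,W) → sL=8/5, sR=200/221, mL=-1884/1105, mR=4/5
obs B: pose=(7,-8,W) → sL=25/17, sR=25/13, mL=-1175/442, mR=25/34
sensor matrix S = [[8/5, 200/221], [25/17, 25/13]]; det S = 6560/3757
solve [mL_A; mL_B] = S·[w00; w01] and [mR_A; mR_B] = S·[w10; w11]:
  w00 = -1/2, w01 = -1, w10 = 1/2, w11 = 0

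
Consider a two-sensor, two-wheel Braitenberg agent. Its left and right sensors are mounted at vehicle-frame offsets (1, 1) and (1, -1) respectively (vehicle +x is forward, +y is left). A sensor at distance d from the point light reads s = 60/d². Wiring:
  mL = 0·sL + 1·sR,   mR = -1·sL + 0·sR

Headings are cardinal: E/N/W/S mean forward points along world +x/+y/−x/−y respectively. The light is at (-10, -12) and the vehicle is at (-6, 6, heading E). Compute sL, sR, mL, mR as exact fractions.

left sensor world pos  = (-5, 7); dL² = 386
right sensor world pos = (-5, 5); dR² = 314
sL = 60/386 = 30/193
sR = 60/314 = 30/157
mL = 0·sL + 1·sR = 30/157
mR = -1·sL + 0·sR = -30/193

30/193 30/157 30/157 -30/193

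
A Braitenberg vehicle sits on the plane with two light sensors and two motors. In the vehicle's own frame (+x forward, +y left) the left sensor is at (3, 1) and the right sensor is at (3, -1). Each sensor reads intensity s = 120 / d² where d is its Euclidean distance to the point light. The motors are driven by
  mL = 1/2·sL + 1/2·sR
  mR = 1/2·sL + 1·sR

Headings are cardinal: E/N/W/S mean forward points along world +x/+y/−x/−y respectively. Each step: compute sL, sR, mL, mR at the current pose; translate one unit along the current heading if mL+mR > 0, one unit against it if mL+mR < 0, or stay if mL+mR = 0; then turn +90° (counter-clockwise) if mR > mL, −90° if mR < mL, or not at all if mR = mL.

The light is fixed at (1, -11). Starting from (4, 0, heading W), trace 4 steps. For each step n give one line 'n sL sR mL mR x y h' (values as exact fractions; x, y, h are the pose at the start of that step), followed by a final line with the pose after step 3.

0 6/5 5/6 61/60 43/30 4 0 W
1 120/73 24/13 1656/949 2532/949 3 0 S
2 60/73 60/53 3780/3869 5970/3869 3 -1 E
3 120/173 24/37 4296/6401 6372/6401 4 -1 N
final 4 0 W

n=0: pose=(4,0,W); sL=6/5, sR=5/6; mL=61/60, mR=43/30; mL+mR=49/20 → advance +1; mR−mL=5/12 → turn +1·90°
n=1: pose=(3,0,S); sL=120/73, sR=24/13; mL=1656/949, mR=2532/949; mL+mR=4188/949 → advance +1; mR−mL=12/13 → turn +1·90°
n=2: pose=(3,-1,E); sL=60/73, sR=60/53; mL=3780/3869, mR=5970/3869; mL+mR=9750/3869 → advance +1; mR−mL=30/53 → turn +1·90°
n=3: pose=(4,-1,N); sL=120/173, sR=24/37; mL=4296/6401, mR=6372/6401; mL+mR=10668/6401 → advance +1; mR−mL=12/37 → turn +1·90°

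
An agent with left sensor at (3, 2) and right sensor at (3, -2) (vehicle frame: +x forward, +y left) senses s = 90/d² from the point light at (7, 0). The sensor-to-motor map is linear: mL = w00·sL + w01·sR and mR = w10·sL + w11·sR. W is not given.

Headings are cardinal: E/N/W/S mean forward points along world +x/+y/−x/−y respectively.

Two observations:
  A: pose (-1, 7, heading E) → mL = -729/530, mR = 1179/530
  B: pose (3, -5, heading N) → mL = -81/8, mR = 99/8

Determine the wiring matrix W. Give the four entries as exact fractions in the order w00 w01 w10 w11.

obs A: pose=(-1,7,E) → sL=45/53, sR=9/5, mL=-729/530, mR=1179/530
obs B: pose=(3,-5,N) → sL=9/4, sR=45/4, mL=-81/8, mR=99/8
sensor matrix S = [[45/53, 9/5], [9/4, 45/4]]; det S = 1458/265
solve [mL_A; mL_B] = S·[w00; w01] and [mR_A; mR_B] = S·[w10; w11]:
  w00 = 1/2, w01 = -1, w10 = 1/2, w11 = 1

1/2 -1 1/2 1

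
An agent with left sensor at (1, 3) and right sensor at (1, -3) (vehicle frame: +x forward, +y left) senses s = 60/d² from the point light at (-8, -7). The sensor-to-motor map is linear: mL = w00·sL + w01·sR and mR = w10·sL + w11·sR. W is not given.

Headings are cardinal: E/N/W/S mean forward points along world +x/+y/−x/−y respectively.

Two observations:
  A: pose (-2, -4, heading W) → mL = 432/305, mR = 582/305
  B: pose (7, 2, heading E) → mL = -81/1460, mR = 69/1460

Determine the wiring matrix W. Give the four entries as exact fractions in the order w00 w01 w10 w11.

obs A: pose=(-2,-4,W) → sL=12/5, sR=60/61, mL=432/305, mR=582/305
obs B: pose=(7,2,E) → sL=3/20, sR=15/73, mL=-81/1460, mR=69/1460
sensor matrix S = [[12/5, 60/61], [3/20, 15/73]]; det S = 1539/4453
solve [mL_A; mL_B] = S·[w00; w01] and [mR_A; mR_B] = S·[w10; w11]:
  w00 = 1, w01 = -1, w10 = 1, w11 = -1/2

1 -1 1 -1/2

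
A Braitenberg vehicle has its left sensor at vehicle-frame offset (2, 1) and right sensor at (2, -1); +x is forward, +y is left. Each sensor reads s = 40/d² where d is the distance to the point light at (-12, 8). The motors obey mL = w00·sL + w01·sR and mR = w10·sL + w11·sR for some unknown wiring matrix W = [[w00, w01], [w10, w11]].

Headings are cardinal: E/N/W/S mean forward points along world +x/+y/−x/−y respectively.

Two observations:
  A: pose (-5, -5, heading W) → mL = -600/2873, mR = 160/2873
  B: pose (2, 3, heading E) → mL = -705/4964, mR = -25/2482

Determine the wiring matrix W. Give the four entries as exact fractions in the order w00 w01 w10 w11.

-1/2 -1/2 -1 1

obs A: pose=(-5,-5,W) → sL=40/221, sR=40/169, mL=-600/2873, mR=160/2873
obs B: pose=(2,3,E) → sL=5/34, sR=10/73, mL=-705/4964, mR=-25/2482
sensor matrix S = [[40/221, 40/169], [5/34, 10/73]]; det S = -2100/209729
solve [mL_A; mL_B] = S·[w00; w01] and [mR_A; mR_B] = S·[w10; w11]:
  w00 = -1/2, w01 = -1/2, w10 = -1, w11 = 1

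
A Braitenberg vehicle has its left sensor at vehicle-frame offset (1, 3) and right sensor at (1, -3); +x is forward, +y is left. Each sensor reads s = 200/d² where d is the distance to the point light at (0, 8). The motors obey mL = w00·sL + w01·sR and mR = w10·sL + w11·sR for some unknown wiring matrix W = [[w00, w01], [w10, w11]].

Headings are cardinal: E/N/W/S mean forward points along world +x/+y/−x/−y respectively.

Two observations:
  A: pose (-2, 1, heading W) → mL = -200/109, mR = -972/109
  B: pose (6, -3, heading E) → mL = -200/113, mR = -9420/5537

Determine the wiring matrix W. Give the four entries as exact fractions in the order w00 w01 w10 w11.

-1 0 -1/2 -1

obs A: pose=(-2,1,W) → sL=200/109, sR=8, mL=-200/109, mR=-972/109
obs B: pose=(6,-3,E) → sL=200/113, sR=40/49, mL=-200/113, mR=-9420/5537
sensor matrix S = [[200/109, 8], [200/113, 40/49]]; det S = -7641600/603533
solve [mL_A; mL_B] = S·[w00; w01] and [mR_A; mR_B] = S·[w10; w11]:
  w00 = -1, w01 = 0, w10 = -1/2, w11 = -1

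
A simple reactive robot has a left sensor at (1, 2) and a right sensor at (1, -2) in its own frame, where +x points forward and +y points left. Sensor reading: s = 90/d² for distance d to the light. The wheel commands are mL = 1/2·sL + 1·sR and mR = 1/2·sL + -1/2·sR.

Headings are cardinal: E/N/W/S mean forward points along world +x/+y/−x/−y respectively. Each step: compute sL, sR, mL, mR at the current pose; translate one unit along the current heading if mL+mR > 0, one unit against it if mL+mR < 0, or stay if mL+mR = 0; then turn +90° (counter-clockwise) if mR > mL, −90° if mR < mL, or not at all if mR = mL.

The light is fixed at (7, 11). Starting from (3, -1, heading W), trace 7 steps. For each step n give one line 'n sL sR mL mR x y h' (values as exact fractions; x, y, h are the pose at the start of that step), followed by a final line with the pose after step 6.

n=0: pose=(3,-1,W); sL=90/221, sR=18/25; mL=5103/5525, mR=-864/5525; mL+mR=4239/5525 → advance +1; mR−mL=-27/25 → turn -1·90°
n=1: pose=(2,-1,N); sL=9/17, sR=9/13; mL=423/442, mR=-18/221; mL+mR=387/442 → advance +1; mR−mL=-27/26 → turn -1·90°
n=2: pose=(2,0,E); sL=90/97, sR=18/37; mL=3411/3589, mR=792/3589; mL+mR=4203/3589 → advance +1; mR−mL=-27/37 → turn -1·90°
n=3: pose=(3,0,S); sL=45/74, sR=1/2; mL=119/148, mR=2/37; mL+mR=127/148 → advance +1; mR−mL=-3/4 → turn -1·90°
n=4: pose=(3,-1,W); sL=90/221, sR=18/25; mL=5103/5525, mR=-864/5525; mL+mR=4239/5525 → advance +1; mR−mL=-27/25 → turn -1·90°
n=5: pose=(2,-1,N); sL=9/17, sR=9/13; mL=423/442, mR=-18/221; mL+mR=387/442 → advance +1; mR−mL=-27/26 → turn -1·90°
n=6: pose=(2,0,E); sL=90/97, sR=18/37; mL=3411/3589, mR=792/3589; mL+mR=4203/3589 → advance +1; mR−mL=-27/37 → turn -1·90°

0 90/221 18/25 5103/5525 -864/5525 3 -1 W
1 9/17 9/13 423/442 -18/221 2 -1 N
2 90/97 18/37 3411/3589 792/3589 2 0 E
3 45/74 1/2 119/148 2/37 3 0 S
4 90/221 18/25 5103/5525 -864/5525 3 -1 W
5 9/17 9/13 423/442 -18/221 2 -1 N
6 90/97 18/37 3411/3589 792/3589 2 0 E
final 3 0 S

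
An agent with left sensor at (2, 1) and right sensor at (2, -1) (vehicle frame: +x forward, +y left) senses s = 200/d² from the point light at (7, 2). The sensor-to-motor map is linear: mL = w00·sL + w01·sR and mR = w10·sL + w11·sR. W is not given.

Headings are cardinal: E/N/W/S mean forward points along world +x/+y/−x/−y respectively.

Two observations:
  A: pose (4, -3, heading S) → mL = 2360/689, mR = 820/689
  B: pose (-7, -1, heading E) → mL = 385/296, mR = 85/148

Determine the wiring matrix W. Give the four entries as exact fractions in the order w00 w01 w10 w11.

1/2 1/2 -1/2 1

obs A: pose=(4,-3,S) → sL=200/53, sR=40/13, mL=2360/689, mR=820/689
obs B: pose=(-7,-1,E) → sL=50/37, sR=5/4, mL=385/296, mR=85/148
sensor matrix S = [[200/53, 40/13], [50/37, 5/4]]; det S = 14250/25493
solve [mL_A; mL_B] = S·[w00; w01] and [mR_A; mR_B] = S·[w10; w11]:
  w00 = 1/2, w01 = 1/2, w10 = -1/2, w11 = 1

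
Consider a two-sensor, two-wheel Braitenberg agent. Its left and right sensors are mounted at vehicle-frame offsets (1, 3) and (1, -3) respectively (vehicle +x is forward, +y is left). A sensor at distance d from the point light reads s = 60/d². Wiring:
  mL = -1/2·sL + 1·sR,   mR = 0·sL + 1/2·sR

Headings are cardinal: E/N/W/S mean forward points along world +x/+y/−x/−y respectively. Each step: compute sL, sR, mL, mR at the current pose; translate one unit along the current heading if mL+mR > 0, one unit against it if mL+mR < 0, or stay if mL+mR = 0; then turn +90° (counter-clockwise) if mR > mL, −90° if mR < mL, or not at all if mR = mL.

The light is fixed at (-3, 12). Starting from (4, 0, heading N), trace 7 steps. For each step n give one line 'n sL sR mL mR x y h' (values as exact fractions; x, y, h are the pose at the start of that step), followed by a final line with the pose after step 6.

0 60/137 60/221 1590/30277 30/221 4 0 N
1 15/58 3/5 273/580 3/10 4 1 W
2 60/109 60/181 1110/19729 30/181 3 1 N
3 30/97 30/37 2355/3589 15/37 3 2 W
4 12/17 12/29 30/493 6/29 2 2 N
5 3/8 15/13 201/208 15/26 2 3 W
6 12/13 60/113 102/1469 30/113 1 3 N
final 1 4 W

n=0: pose=(4,0,N); sL=60/137, sR=60/221; mL=1590/30277, mR=30/221; mL+mR=5700/30277 → advance +1; mR−mL=2520/30277 → turn +1·90°
n=1: pose=(4,1,W); sL=15/58, sR=3/5; mL=273/580, mR=3/10; mL+mR=447/580 → advance +1; mR−mL=-99/580 → turn -1·90°
n=2: pose=(3,1,N); sL=60/109, sR=60/181; mL=1110/19729, mR=30/181; mL+mR=4380/19729 → advance +1; mR−mL=2160/19729 → turn +1·90°
n=3: pose=(3,2,W); sL=30/97, sR=30/37; mL=2355/3589, mR=15/37; mL+mR=3810/3589 → advance +1; mR−mL=-900/3589 → turn -1·90°
n=4: pose=(2,2,N); sL=12/17, sR=12/29; mL=30/493, mR=6/29; mL+mR=132/493 → advance +1; mR−mL=72/493 → turn +1·90°
n=5: pose=(2,3,W); sL=3/8, sR=15/13; mL=201/208, mR=15/26; mL+mR=321/208 → advance +1; mR−mL=-81/208 → turn -1·90°
n=6: pose=(1,3,N); sL=12/13, sR=60/113; mL=102/1469, mR=30/113; mL+mR=492/1469 → advance +1; mR−mL=288/1469 → turn +1·90°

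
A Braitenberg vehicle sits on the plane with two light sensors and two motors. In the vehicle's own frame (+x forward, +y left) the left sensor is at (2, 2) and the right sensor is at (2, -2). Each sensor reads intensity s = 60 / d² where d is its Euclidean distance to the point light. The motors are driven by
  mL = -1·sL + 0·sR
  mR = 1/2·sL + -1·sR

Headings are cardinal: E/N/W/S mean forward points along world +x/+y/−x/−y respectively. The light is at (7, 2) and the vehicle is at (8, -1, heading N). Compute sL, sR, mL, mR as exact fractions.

left sensor world pos  = (6, 1); dL² = 2
right sensor world pos = (10, 1); dR² = 10
sL = 60/2 = 30
sR = 60/10 = 6
mL = -1·sL + 0·sR = -30
mR = 1/2·sL + -1·sR = 9

30 6 -30 9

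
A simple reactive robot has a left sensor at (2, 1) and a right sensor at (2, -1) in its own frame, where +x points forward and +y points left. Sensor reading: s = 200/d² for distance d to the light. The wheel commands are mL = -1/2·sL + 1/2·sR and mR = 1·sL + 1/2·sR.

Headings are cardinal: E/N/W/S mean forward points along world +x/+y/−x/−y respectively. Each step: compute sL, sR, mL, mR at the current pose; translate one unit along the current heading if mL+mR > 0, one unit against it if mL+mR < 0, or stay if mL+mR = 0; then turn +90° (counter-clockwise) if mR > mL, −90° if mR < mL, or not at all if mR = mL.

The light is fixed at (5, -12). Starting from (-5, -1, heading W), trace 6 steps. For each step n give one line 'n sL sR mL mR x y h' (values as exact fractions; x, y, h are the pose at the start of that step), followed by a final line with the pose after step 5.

0 50/61 25/36 -275/4392 5125/4392 -5 -1 W
1 200/181 8/9 -176/1629 2524/1629 -6 -1 S
2 100/101 100/81 1000/8181 13150/8181 -6 -2 E
3 40/53 8/9 32/477 572/477 -5 -2 N
4 50/61 25/36 -275/4392 5125/4392 -5 -1 W
5 200/181 8/9 -176/1629 2524/1629 -6 -1 S
final -6 -2 E

n=0: pose=(-5,-1,W); sL=50/61, sR=25/36; mL=-275/4392, mR=5125/4392; mL+mR=2425/2196 → advance +1; mR−mL=75/61 → turn +1·90°
n=1: pose=(-6,-1,S); sL=200/181, sR=8/9; mL=-176/1629, mR=2524/1629; mL+mR=2348/1629 → advance +1; mR−mL=300/181 → turn +1·90°
n=2: pose=(-6,-2,E); sL=100/101, sR=100/81; mL=1000/8181, mR=13150/8181; mL+mR=14150/8181 → advance +1; mR−mL=150/101 → turn +1·90°
n=3: pose=(-5,-2,N); sL=40/53, sR=8/9; mL=32/477, mR=572/477; mL+mR=604/477 → advance +1; mR−mL=60/53 → turn +1·90°
n=4: pose=(-5,-1,W); sL=50/61, sR=25/36; mL=-275/4392, mR=5125/4392; mL+mR=2425/2196 → advance +1; mR−mL=75/61 → turn +1·90°
n=5: pose=(-6,-1,S); sL=200/181, sR=8/9; mL=-176/1629, mR=2524/1629; mL+mR=2348/1629 → advance +1; mR−mL=300/181 → turn +1·90°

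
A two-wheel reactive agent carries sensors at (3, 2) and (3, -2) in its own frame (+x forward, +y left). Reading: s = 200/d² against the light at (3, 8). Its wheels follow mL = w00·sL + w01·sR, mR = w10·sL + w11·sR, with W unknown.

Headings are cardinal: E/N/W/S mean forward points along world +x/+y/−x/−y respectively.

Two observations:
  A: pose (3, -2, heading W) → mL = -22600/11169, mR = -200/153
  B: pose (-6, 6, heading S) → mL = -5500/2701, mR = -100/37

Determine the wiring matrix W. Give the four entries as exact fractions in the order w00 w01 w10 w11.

obs A: pose=(3,-2,W) → sL=200/153, sR=200/73, mL=-22600/11169, mR=-200/153
obs B: pose=(-6,6,S) → sL=100/37, sR=100/73, mL=-5500/2701, mR=-100/37
sensor matrix S = [[200/153, 200/73], [100/37, 100/73]]; det S = -2320000/413253
solve [mL_A; mL_B] = S·[w00; w01] and [mR_A; mR_B] = S·[w10; w11]:
  w00 = -1/2, w01 = -1/2, w10 = -1, w11 = 0

-1/2 -1/2 -1 0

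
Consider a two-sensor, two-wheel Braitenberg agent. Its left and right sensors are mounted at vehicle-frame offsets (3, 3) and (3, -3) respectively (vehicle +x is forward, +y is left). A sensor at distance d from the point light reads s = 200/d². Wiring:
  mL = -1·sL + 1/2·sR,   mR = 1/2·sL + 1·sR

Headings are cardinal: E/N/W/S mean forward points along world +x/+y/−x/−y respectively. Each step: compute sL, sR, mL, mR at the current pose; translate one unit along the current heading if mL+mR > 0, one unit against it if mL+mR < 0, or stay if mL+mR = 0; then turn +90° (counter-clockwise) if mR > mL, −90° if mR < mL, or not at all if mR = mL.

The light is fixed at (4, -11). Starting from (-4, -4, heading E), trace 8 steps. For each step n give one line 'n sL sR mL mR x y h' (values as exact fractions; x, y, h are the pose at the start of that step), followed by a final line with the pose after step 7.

0 8/5 200/41 172/205 1164/205 -4 -4 E
1 1 50/29 -4/29 129/58 -3 -4 N
2 8/5 200/221 -1268/1105 1884/1105 -3 -3 W
3 4 100/73 -242/73 246/73 -4 -3 S
4 8/5 200/41 172/205 1164/205 -4 -4 E
5 1 50/29 -4/29 129/58 -3 -4 N
6 8/5 200/221 -1268/1105 1884/1105 -3 -3 W
7 4 100/73 -242/73 246/73 -4 -3 S
final -4 -4 E

n=0: pose=(-4,-4,E); sL=8/5, sR=200/41; mL=172/205, mR=1164/205; mL+mR=1336/205 → advance +1; mR−mL=992/205 → turn +1·90°
n=1: pose=(-3,-4,N); sL=1, sR=50/29; mL=-4/29, mR=129/58; mL+mR=121/58 → advance +1; mR−mL=137/58 → turn +1·90°
n=2: pose=(-3,-3,W); sL=8/5, sR=200/221; mL=-1268/1105, mR=1884/1105; mL+mR=616/1105 → advance +1; mR−mL=3152/1105 → turn +1·90°
n=3: pose=(-4,-3,S); sL=4, sR=100/73; mL=-242/73, mR=246/73; mL+mR=4/73 → advance +1; mR−mL=488/73 → turn +1·90°
n=4: pose=(-4,-4,E); sL=8/5, sR=200/41; mL=172/205, mR=1164/205; mL+mR=1336/205 → advance +1; mR−mL=992/205 → turn +1·90°
n=5: pose=(-3,-4,N); sL=1, sR=50/29; mL=-4/29, mR=129/58; mL+mR=121/58 → advance +1; mR−mL=137/58 → turn +1·90°
n=6: pose=(-3,-3,W); sL=8/5, sR=200/221; mL=-1268/1105, mR=1884/1105; mL+mR=616/1105 → advance +1; mR−mL=3152/1105 → turn +1·90°
n=7: pose=(-4,-3,S); sL=4, sR=100/73; mL=-242/73, mR=246/73; mL+mR=4/73 → advance +1; mR−mL=488/73 → turn +1·90°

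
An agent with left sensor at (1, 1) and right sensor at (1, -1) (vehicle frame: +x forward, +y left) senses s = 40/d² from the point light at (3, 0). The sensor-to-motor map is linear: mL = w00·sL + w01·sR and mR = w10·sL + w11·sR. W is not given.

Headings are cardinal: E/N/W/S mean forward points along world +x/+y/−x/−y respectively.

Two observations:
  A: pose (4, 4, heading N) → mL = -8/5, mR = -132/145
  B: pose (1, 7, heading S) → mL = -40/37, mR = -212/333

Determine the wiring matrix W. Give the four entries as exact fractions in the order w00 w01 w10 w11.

-1 0 -1 1/2

obs A: pose=(4,4,N) → sL=8/5, sR=40/29, mL=-8/5, mR=-132/145
obs B: pose=(1,7,S) → sL=40/37, sR=8/9, mL=-40/37, mR=-212/333
sensor matrix S = [[8/5, 40/29], [40/37, 8/9]]; det S = -3328/48285
solve [mL_A; mL_B] = S·[w00; w01] and [mR_A; mR_B] = S·[w10; w11]:
  w00 = -1, w01 = 0, w10 = -1, w11 = 1/2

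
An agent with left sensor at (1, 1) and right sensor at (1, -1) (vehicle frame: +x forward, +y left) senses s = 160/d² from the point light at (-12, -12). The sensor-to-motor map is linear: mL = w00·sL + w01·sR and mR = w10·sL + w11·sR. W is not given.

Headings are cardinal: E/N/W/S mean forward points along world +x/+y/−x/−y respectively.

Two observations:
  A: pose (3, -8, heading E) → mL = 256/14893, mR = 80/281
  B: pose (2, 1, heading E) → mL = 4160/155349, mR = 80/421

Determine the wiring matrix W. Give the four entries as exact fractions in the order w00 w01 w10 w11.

obs A: pose=(3,-8,E) → sL=160/281, sR=32/53, mL=256/14893, mR=80/281
obs B: pose=(2,1,E) → sL=160/421, sR=160/369, mL=4160/155349, mR=80/421
sensor matrix S = [[160/281, 32/53], [160/421, 160/369]]; det S = 40325120/2313612657
solve [mL_A; mL_B] = S·[w00; w01] and [mR_A; mR_B] = S·[w10; w11]:
  w00 = -1/2, w01 = 1/2, w10 = 1/2, w11 = 0

-1/2 1/2 1/2 0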